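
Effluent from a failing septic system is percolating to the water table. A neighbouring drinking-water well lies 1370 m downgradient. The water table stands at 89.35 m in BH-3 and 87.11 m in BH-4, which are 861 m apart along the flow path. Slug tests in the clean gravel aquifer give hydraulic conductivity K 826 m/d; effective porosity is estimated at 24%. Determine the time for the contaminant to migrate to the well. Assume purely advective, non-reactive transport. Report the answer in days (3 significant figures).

153 days

Hydraulic gradient i = (89.35 − 87.11) / 861 = 2.24 / 861 = 0.002602
q = Ki = 826 × 0.002602 = 2.149 m/d
v = Ki/n = 826·0.002602/0.24 = 8.954 m/d
t = L / v = 1370 / 8.954 = 153.0 d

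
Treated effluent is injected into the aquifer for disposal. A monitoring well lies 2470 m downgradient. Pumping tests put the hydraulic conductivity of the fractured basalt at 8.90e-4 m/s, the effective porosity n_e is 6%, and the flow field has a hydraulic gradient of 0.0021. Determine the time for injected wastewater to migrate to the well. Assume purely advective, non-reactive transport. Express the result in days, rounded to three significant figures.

918 days

K = 8.90e-4 m/s × 86400 s/d = 76.90 m/d
Specific discharge q = 76.90 × 0.0021 = 0.1615 m/d
v = Ki/n = 76.90·0.0021/0.06 = 2.691 m/d
t = L / v = 2470 / 2.691 = 917.8 d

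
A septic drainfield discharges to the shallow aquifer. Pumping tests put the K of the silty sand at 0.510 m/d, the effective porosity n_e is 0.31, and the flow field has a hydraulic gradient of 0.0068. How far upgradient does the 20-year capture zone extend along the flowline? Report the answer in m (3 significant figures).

q = Ki = 0.510 × 0.0068 = 0.003468 m/d
v_s = q/n_e = 0.003468/0.31 = 0.01119 m/d
T = 20 yr × 365 = 7300 d
L = v × T = 0.01119 × 7300 = 81.67 m

81.7 m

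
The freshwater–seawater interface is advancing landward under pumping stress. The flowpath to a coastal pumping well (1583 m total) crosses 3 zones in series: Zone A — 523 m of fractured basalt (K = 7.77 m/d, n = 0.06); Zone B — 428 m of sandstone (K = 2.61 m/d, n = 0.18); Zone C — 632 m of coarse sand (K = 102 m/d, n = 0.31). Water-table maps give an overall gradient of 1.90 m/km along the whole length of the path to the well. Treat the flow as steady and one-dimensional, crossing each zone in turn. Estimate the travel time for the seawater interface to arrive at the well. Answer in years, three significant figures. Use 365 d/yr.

For zones in series the flux q is common to all zones; the equivalent conductivity is the harmonic (thickness-weighted) mean, K_eq = L_total / Σ(L_j/K_j).
Σ(L/K) = 523/7.77 + 428/2.61 + 632/102 = 67.31 + 164.0 + 6.196 = 237.5 d
K_eq = L_total / Σ(L/K) = 1583 / 237.5 = 6.666 m/d
q = K_eq · i = 6.666 × 0.0019 = 0.01266 m/d (same in every zone)
Zone A: v = q/n = 0.01266/0.06 = 0.2111 m/d → t_A = 523/0.2111 = 2478 d
Zone B: v = q/n = 0.01266/0.18 = 0.07036 m/d → t_B = 428/0.07036 = 6083 d
Zone C: v = q/n = 0.01266/0.31 = 0.04085 m/d → t_C = 632/0.04085 = 15470 d
Total t = 2478 + 6083 + 15470 = 24030 d
   = 24030 / 365 = 65.8 yr

65.8 years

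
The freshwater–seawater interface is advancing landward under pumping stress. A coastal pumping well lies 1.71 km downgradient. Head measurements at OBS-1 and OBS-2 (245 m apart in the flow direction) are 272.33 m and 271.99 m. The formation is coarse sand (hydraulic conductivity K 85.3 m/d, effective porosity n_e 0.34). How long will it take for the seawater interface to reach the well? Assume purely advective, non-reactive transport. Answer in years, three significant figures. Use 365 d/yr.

Hydraulic gradient i = (272.33 − 271.99) / 245 = 0.34 / 245 = 0.001388
q = Ki = 85.3 × 0.001388 = 0.1184 m/d
v_s = q/n_e = 0.1184/0.34 = 0.3482 m/d
L = 1.71 km = 1710 m
t = L / v = 1710 / 0.3482 = 4911 d
   = 4911 / 365 = 13.5 yr

13.5 years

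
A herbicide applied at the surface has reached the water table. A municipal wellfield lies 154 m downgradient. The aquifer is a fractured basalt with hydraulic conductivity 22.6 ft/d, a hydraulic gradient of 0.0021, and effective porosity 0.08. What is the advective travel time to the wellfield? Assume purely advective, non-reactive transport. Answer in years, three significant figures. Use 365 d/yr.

K = 22.6 ft/d × 0.3048 = 6.888 m/d
Darcy flux q = K·i = 6.888 × 0.0021 = 0.01447 m/d
v_s = q/n_e = 0.01447/0.08 = 0.1808 m/d
t = L / v = 154 / 0.1808 = 851.7 d
   = 851.7 / 365 = 2.33 yr

2.33 years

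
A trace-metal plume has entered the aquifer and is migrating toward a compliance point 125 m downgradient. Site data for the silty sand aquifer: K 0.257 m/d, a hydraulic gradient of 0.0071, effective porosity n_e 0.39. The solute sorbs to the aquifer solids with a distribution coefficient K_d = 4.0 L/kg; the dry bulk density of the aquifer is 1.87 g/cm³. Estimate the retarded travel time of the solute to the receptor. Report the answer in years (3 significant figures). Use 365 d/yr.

q = Ki = 0.257 × 0.0071 = 0.001825 m/d
Seepage velocity v = q / n = 0.001825 / 0.39 = 0.004679 m/d
Retardation R = 1 + ρ_b·K_d/n = 1 + 1.87×4.0/0.39 = 20.18
Contaminant velocity v_c = v/R = 0.004679/20.18 = 2.319e-4 m/d
t = L/v_c = 125/2.319e-4 = 539100 d
   = 539100/365 = 1480 yr

1480 years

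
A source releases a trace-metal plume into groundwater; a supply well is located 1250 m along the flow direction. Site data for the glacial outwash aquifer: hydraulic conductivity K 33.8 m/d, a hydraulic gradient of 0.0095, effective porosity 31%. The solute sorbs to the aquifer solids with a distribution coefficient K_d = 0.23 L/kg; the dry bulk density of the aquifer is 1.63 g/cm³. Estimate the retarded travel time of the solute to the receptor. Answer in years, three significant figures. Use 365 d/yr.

q = Ki = 33.8 × 0.0095 = 0.3211 m/d
Seepage velocity v = q / n = 0.3211 / 0.31 = 1.036 m/d
Retardation R = 1 + ρ_b·K_d/n = 1 + 1.63×0.23/0.31 = 2.209
Contaminant velocity v_c = v/R = 1.036/2.209 = 0.4688 m/d
t = L/v_c = 1250/0.4688 = 2666 d
   = 2666/365 = 7.30 yr

7.30 years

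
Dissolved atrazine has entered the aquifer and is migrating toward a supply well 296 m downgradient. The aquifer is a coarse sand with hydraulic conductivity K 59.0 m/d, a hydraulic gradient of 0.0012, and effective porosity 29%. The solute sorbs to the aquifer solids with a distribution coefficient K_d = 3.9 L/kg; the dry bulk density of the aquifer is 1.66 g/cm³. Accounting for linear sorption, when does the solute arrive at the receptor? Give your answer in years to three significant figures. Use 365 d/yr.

Darcy flux q = K·i = 59.0 × 0.0012 = 0.07080 m/d
v = Ki/n = 59.0·0.0012/0.29 = 0.2441 m/d
Retardation R = 1 + ρ_b·K_d/n = 1 + 1.66×3.9/0.29 = 23.32
Contaminant velocity v_c = v/R = 0.2441/23.32 = 0.01047 m/d
t = L/v_c = 296/0.01047 = 28280 d
   = 28280/365 = 77.5 yr

77.5 years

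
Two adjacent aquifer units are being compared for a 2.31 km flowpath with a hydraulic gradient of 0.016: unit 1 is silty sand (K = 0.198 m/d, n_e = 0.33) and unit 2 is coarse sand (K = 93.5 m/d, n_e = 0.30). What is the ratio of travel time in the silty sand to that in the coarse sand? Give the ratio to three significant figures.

Unit 1 (silty sand): v = 0.198×0.016/0.33 = 0.009600 m/d, t = 2310/0.009600 = 240600 d
Unit 2 (coarse sand): v = 93.5×0.016/0.30 = 4.987 m/d, t = 2310/4.987 = 463.2 d
t(silty sand) / t(coarse sand) = 240600/463.2 = 519

519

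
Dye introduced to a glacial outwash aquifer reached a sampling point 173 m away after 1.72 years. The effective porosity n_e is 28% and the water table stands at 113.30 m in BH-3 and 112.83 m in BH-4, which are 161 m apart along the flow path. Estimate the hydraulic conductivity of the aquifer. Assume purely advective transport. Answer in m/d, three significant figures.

Hydraulic gradient i = (113.30 − 112.83) / 161 = 0.47 / 161 = 0.002919
t = 1.72 years = 627.8 d
v = L / t = 173 / 627.8 = 0.2756 m/d
K = v · n / i = 0.2756 × 0.28 / 0.002919 = 26.4 m/d

26.4 m/d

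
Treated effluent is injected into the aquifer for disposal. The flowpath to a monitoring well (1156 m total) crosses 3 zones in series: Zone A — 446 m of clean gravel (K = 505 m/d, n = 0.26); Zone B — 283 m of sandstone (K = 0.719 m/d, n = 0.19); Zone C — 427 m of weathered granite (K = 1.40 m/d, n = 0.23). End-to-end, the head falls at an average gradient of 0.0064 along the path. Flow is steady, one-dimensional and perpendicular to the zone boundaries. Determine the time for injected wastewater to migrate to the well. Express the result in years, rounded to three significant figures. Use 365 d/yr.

69.4 years

Steady 1-D flow in series ⇒ the Darcy flux q is identical in every zone and the zone head losses add (resistances L/K in series).
Σ(L/K) = 446/505 + 283/0.719 + 427/1.40 = 0.8832 + 393.6 + 305.0 = 699.5 d
K_eq = L_total / Σ(L/K) = 1156 / 699.5 = 1.653 m/d
q = K_eq · i = 1.653 × 0.0064 = 0.01058 m/d (same in every zone)
Zone A: v = q/n = 0.01058/0.26 = 0.04068 m/d → t_A = 446/0.04068 = 10960 d
Zone B: v = q/n = 0.01058/0.19 = 0.05567 m/d → t_B = 283/0.05567 = 5084 d
Zone C: v = q/n = 0.01058/0.23 = 0.04599 m/d → t_C = 427/0.04599 = 9285 d
Total t = 10960 + 5084 + 9285 = 25330 d
   = 25330 / 365 = 69.4 yr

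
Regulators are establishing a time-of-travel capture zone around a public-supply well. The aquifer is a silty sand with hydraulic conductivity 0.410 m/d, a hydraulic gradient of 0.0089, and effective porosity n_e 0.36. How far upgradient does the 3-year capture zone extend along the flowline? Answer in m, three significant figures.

11.1 m

q = Ki = 0.410 × 0.0089 = 0.003649 m/d
Average linear velocity = 0.003649 / 0.36 = 0.01014 m/d
T = 3 yr × 365 = 1095 d
L = v × T = 0.01014 × 1095 = 11.10 m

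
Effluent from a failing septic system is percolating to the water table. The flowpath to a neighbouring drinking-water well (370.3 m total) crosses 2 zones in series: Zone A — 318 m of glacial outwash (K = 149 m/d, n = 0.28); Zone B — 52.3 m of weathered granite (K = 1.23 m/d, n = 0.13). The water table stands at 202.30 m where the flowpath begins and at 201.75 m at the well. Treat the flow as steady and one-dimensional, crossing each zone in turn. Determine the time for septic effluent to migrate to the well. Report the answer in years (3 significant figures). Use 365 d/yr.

21.3 years

Total head drop ΔH = 202.30 − 201.75 = 0.55 m
Continuity: the same q passes through each zone, so ΔH = q·Σ(L_j/K_j) — the zones act as resistances in series.
Σ(L/K) = 318/149 + 52.3/1.23 = 2.134 + 42.52 = 44.65 d
q = ΔH / Σ(L/K) = 0.55 / 44.65 = 0.01232 m/d (same in every zone)
Zone A: v = q/n = 0.01232/0.28 = 0.04399 m/d → t_A = 318/0.04399 = 7229 d
Zone B: v = q/n = 0.01232/0.13 = 0.09474 m/d → t_B = 52.3/0.09474 = 552.0 d
Total t = 7229 + 552.0 = 7781 d
   = 7781 / 365 = 21.3 yr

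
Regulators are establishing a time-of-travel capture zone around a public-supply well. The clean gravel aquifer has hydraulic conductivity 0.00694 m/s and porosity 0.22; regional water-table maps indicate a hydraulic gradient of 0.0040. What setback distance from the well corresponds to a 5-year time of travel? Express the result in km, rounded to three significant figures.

K = 0.00694 m/s × 86400 s/d = 599.6 m/d
Specific discharge q = 599.6 × 0.0040 = 2.398 m/d
v = Ki/n = 599.6·0.0040/0.22 = 10.90 m/d
T = 5 yr × 365 = 1825 d
L = v × T = 10.90 × 1825 = 19900 m
   = 19.9 km

19.9 km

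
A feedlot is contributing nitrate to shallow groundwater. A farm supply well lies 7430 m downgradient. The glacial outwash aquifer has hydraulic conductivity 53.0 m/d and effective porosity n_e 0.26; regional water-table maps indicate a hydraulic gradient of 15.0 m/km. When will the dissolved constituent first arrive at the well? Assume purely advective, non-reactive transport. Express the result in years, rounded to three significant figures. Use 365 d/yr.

q = Ki = 53.0 × 0.015 = 0.7950 m/d
Average linear velocity = 0.7950 / 0.26 = 3.058 m/d
t = L / v = 7430 / 3.058 = 2430 d
   = 2430 / 365 = 6.66 yr

6.66 years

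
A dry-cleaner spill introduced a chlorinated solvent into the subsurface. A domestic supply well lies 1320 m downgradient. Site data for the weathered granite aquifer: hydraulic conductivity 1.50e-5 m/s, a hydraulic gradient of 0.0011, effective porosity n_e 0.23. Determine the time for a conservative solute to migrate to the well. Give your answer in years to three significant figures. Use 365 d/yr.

K = 1.50e-5 m/s × 86400 s/d = 1.296 m/d
Darcy flux q = K·i = 1.296 × 0.0011 = 0.001426 m/d
Average linear velocity = 0.001426 / 0.23 = 0.006198 m/d
t = L / v = 1320 / 0.006198 = 213000 d
   = 213000 / 365 = 583 yr

583 years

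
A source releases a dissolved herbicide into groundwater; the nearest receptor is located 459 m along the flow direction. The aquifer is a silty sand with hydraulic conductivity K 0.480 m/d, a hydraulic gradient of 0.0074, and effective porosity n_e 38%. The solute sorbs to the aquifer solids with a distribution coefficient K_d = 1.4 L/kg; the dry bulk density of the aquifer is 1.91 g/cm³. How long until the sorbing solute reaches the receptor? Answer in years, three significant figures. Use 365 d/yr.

1080 years

Specific discharge q = 0.480 × 0.0074 = 0.003552 m/d
v_s = q/n_e = 0.003552/0.38 = 0.009347 m/d
Retardation R = 1 + ρ_b·K_d/n = 1 + 1.91×1.4/0.38 = 8.037
Contaminant velocity v_c = v/R = 0.009347/8.037 = 0.001163 m/d
t = L/v_c = 459/0.001163 = 394600 d
   = 394600/365 = 1080 yr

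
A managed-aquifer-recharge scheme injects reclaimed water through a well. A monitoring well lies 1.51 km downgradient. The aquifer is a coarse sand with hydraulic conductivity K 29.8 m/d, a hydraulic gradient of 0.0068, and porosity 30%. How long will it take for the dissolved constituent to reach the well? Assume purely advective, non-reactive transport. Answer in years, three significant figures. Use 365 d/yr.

6.12 years

Darcy flux q = K·i = 29.8 × 0.0068 = 0.2026 m/d
Average linear velocity = 0.2026 / 0.30 = 0.6755 m/d
L = 1.51 km = 1510 m
t = L / v = 1510 / 0.6755 = 2235 d
   = 2235 / 365 = 6.12 yr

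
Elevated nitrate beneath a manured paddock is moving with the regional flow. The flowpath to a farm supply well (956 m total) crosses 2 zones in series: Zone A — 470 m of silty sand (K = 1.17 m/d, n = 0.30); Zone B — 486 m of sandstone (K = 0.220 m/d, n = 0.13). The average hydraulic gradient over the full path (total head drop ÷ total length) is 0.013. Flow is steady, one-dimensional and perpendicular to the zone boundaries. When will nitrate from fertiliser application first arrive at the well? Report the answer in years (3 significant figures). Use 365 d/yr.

118 years

For zones in series the flux q is common to all zones; the equivalent conductivity is the harmonic (thickness-weighted) mean, K_eq = L_total / Σ(L_j/K_j).
Σ(L/K) = 470/1.17 + 486/0.220 = 401.7 + 2209 = 2611 d
K_eq = L_total / Σ(L/K) = 956 / 2611 = 0.3662 m/d
q = K_eq · i = 0.3662 × 0.013 = 0.004760 m/d (same in every zone)
Zone A: v = q/n = 0.004760/0.30 = 0.01587 m/d → t_A = 470/0.01587 = 29620 d
Zone B: v = q/n = 0.004760/0.13 = 0.03662 m/d → t_B = 486/0.03662 = 13270 d
Total t = 29620 + 13270 = 42890 d
   = 42890 / 365 = 118 yr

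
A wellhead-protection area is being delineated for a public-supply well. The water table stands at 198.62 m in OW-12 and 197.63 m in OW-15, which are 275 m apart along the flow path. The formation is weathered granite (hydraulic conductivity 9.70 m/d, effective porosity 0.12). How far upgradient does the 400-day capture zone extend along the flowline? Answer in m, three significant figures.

116 m

Hydraulic gradient i = (198.62 − 197.63) / 275 = 0.99 / 275 = 0.003600
Darcy flux q = K·i = 9.70 × 0.003600 = 0.03492 m/d
v = Ki/n = 9.70·0.003600/0.12 = 0.2910 m/d
L = v × T = 0.2910 × 400 = 116.4 m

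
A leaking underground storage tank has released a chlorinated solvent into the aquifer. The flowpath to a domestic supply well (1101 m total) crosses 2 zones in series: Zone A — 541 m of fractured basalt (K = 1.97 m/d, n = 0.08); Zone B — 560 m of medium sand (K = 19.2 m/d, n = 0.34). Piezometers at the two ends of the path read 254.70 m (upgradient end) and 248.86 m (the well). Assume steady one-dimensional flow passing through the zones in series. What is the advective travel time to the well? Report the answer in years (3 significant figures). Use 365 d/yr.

Total head drop ΔH = 254.70 − 248.86 = 5.84 m
Continuity: the same q passes through each zone, so ΔH = q·Σ(L_j/K_j) — the zones act as resistances in series.
Σ(L/K) = 541/1.97 + 560/19.2 = 274.6 + 29.17 = 303.8 d
q = ΔH / Σ(L/K) = 5.84 / 303.8 = 0.01922 m/d (same in every zone)
Zone A: v = q/n = 0.01922/0.08 = 0.2403 m/d → t_A = 541/0.2403 = 2251 d
Zone B: v = q/n = 0.01922/0.34 = 0.05654 m/d → t_B = 560/0.05654 = 9904 d
Total t = 2251 + 9904 = 12160 d
   = 12160 / 365 = 33.3 yr

33.3 years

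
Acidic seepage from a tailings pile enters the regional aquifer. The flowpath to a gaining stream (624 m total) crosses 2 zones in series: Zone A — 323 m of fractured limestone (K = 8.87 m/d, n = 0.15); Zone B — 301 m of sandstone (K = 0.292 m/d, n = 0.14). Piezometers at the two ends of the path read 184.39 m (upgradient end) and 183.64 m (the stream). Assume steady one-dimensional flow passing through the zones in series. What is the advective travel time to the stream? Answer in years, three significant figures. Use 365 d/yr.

Total head drop ΔH = 184.39 − 183.64 = 0.75 m
Steady 1-D flow in series ⇒ the Darcy flux q is identical in every zone and the zone head losses add (resistances L/K in series).
Σ(L/K) = 323/8.87 + 301/0.292 = 36.41 + 1031 = 1067 d
q = ΔH / Σ(L/K) = 0.75 / 1067 = 7.027e-4 m/d (same in every zone)
Zone A: v = q/n = 7.027e-4/0.15 = 0.004685 m/d → t_A = 323/0.004685 = 68940 d
Zone B: v = q/n = 7.027e-4/0.14 = 0.005020 m/d → t_B = 301/0.005020 = 59960 d
Total t = 68940 + 59960 = 128900 d
   = 128900 / 365 = 353 yr

353 years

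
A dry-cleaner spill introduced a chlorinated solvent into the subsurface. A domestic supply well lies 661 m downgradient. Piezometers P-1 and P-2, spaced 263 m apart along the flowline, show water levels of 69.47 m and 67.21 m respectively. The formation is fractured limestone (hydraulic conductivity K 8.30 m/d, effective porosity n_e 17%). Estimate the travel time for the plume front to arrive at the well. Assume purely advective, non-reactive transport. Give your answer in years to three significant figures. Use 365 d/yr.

4.32 years

Hydraulic gradient i = (69.47 − 67.21) / 263 = 2.26 / 263 = 0.008593
Specific discharge q = 8.30 × 0.008593 = 0.07132 m/d
Seepage velocity v = q / n = 0.07132 / 0.17 = 0.4195 m/d
t = L / v = 661 / 0.4195 = 1576 d
   = 1576 / 365 = 4.32 yr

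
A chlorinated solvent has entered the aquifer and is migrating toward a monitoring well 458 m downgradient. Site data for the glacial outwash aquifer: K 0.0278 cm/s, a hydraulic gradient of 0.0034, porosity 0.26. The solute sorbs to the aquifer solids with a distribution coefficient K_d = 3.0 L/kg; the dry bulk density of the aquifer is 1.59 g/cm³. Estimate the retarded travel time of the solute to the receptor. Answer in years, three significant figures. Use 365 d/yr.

77.3 years

K = 0.0278 cm/s × 864 = 24.02 m/d
Specific discharge q = 24.02 × 0.0034 = 0.08167 m/d
v_s = q/n_e = 0.08167/0.26 = 0.3141 m/d
Retardation R = 1 + ρ_b·K_d/n = 1 + 1.59×3.0/0.26 = 19.35
Contaminant velocity v_c = v/R = 0.3141/19.35 = 0.01624 m/d
t = L/v_c = 458/0.01624 = 28210 d
   = 28210/365 = 77.3 yr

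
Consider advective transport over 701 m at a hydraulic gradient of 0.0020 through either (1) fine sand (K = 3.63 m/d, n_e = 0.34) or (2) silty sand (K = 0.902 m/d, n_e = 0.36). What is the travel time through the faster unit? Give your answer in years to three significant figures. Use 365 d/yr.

Unit 1 (fine sand): v = 3.63×0.0020/0.34 = 0.02135 m/d, t = 701/0.02135 = 32830 d
Unit 2 (silty sand): v = 0.902×0.0020/0.36 = 0.005011 m/d, t = 701/0.005011 = 139900 d
Faster: 32830 d / 365 = 89.9 yr

89.9 years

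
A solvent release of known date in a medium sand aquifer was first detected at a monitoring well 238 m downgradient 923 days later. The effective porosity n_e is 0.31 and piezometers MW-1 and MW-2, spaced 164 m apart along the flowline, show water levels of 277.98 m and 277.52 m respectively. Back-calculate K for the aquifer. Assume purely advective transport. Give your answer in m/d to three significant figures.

Hydraulic gradient i = (277.98 − 277.52) / 164 = 0.46 / 164 = 0.002805
v = L / t = 238 / 923 = 0.2579 m/d
K = v · n / i = 0.2579 × 0.31 / 0.002805 = 28.5 m/d

28.5 m/d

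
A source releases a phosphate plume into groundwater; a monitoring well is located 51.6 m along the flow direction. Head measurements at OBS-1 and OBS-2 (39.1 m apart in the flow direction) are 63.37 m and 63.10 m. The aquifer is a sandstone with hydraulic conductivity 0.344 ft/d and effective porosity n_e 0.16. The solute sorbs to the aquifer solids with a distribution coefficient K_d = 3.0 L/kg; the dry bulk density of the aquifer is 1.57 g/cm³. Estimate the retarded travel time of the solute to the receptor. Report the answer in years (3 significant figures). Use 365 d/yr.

Hydraulic gradient i = (63.37 − 63.10) / 39.1 = 0.27 / 39.1 = 0.006905
K = 0.344 ft/d × 0.3048 = 0.1049 m/d
q = Ki = 0.1049 × 0.006905 = 7.240e-4 m/d
Seepage velocity v = q / n = 7.240e-4 / 0.16 = 0.004525 m/d
Retardation R = 1 + ρ_b·K_d/n = 1 + 1.57×3.0/0.16 = 30.44
Contaminant velocity v_c = v/R = 0.004525/30.44 = 1.487e-4 m/d
t = L/v_c = 51.6/1.487e-4 = 347100 d
   = 347100/365 = 951 yr

951 years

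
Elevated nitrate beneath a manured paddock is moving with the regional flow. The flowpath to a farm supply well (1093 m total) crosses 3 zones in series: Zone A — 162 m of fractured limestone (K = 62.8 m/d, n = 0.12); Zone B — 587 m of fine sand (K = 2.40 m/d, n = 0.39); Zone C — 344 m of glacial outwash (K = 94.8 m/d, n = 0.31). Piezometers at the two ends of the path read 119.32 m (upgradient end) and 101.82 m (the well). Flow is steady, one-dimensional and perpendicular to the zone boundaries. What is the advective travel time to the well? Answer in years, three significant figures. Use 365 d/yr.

Total head drop ΔH = 119.32 − 101.82 = 17.50 m
Continuity: the same q passes through each zone, so ΔH = q·Σ(L_j/K_j) — the zones act as resistances in series.
Σ(L/K) = 162/62.8 + 587/2.40 + 344/94.8 = 2.580 + 244.6 + 3.629 = 250.8 d
q = ΔH / Σ(L/K) = 17.50 / 250.8 = 0.06978 m/d (same in every zone)
Zone A: v = q/n = 0.06978/0.12 = 0.5815 m/d → t_A = 162/0.5815 = 278.6 d
Zone B: v = q/n = 0.06978/0.39 = 0.1789 m/d → t_B = 587/0.1789 = 3281 d
Zone C: v = q/n = 0.06978/0.31 = 0.2251 m/d → t_C = 344/0.2251 = 1528 d
Total t = 278.6 + 3281 + 1528 = 5088 d
   = 5088 / 365 = 13.9 yr

13.9 years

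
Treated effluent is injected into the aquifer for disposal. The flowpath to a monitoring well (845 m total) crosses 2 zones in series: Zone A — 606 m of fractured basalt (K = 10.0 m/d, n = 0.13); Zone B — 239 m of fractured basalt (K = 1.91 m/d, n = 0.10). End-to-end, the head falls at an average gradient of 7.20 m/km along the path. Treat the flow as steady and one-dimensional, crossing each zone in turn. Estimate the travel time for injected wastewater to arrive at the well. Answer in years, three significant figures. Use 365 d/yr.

Steady 1-D flow in series ⇒ the Darcy flux q is identical in every zone and the zone head losses add (resistances L/K in series).
Σ(L/K) = 606/10.0 + 239/1.91 = 60.60 + 125.1 = 185.7 d
K_eq = L_total / Σ(L/K) = 845 / 185.7 = 4.550 m/d
q = K_eq · i = 4.550 × 0.0072 = 0.03276 m/d (same in every zone)
Zone A: v = q/n = 0.03276/0.13 = 0.2520 m/d → t_A = 606/0.2520 = 2405 d
Zone B: v = q/n = 0.03276/0.10 = 0.3276 m/d → t_B = 239/0.3276 = 729.6 d
Total t = 2405 + 729.6 = 3135 d
   = 3135 / 365 = 8.59 yr

8.59 years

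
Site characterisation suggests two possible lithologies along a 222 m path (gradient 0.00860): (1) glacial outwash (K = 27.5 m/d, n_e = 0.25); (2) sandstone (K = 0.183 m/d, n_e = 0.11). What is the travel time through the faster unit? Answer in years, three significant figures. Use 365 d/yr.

Unit 1 (glacial outwash): v = 27.5×0.0086/0.25 = 0.9460 m/d, t = 222/0.9460 = 234.7 d
Unit 2 (sandstone): v = 0.183×0.0086/0.11 = 0.01431 m/d, t = 222/0.01431 = 15520 d
Faster: 234.7 d / 365 = 0.643 yr

0.643 years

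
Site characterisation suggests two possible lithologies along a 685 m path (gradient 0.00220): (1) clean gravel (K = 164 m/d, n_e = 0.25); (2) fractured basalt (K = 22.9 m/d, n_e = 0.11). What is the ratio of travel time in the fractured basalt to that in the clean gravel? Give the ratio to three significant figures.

3.15

Unit 1 (clean gravel): v = 164×0.0022/0.25 = 1.443 m/d, t = 685/1.443 = 474.6 d
Unit 2 (fractured basalt): v = 22.9×0.0022/0.11 = 0.4580 m/d, t = 685/0.4580 = 1496 d
t(fractured basalt) / t(clean gravel) = 1496/474.6 = 3.15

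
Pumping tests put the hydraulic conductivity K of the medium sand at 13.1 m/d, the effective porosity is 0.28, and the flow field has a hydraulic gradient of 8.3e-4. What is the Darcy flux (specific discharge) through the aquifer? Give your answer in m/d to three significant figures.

q = Ki = 13.1 × 8.3e-4 = 0.01087 m/d

0.0109 m/d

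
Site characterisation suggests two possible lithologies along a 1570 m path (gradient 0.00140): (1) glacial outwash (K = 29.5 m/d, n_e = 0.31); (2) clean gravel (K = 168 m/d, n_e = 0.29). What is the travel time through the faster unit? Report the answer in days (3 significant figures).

1940 days

Unit 1 (glacial outwash): v = 29.5×0.0014/0.31 = 0.1332 m/d, t = 1570/0.1332 = 11780 d
Unit 2 (clean gravel): v = 168×0.0014/0.29 = 0.8110 m/d, t = 1570/0.8110 = 1936 d
Faster unit: t = 1940 d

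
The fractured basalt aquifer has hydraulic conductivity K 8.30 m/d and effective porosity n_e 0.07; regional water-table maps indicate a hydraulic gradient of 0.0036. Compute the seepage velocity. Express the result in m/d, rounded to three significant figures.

Specific discharge q = 8.30 × 0.0036 = 0.02988 m/d
v = Ki/n = 8.30·0.0036/0.07 = 0.4269 m/d

0.427 m/d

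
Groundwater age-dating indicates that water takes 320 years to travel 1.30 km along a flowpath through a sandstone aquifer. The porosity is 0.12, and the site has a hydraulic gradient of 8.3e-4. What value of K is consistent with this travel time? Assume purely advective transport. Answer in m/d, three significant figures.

1.61 m/d

t = 320 years = 116800 d
L = 1.30 km = 1300 m
v = L / t = 1300 / 116800 = 0.01113 m/d
K = v · n / i = 0.01113 × 0.12 / 8.3e-4 = 1.61 m/d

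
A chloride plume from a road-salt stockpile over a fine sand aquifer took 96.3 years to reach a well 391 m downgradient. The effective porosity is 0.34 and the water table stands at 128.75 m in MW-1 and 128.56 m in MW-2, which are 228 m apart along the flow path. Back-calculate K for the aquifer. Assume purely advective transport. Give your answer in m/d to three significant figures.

Hydraulic gradient i = (128.75 − 128.56) / 228 = 0.19 / 228 = 8.333e-4
t = 96.3 years = 35150 d
v = L / t = 391 / 35150 = 0.01112 m/d
K = v · n / i = 0.01112 × 0.34 / 8.333e-4 = 4.54 m/d

4.54 m/d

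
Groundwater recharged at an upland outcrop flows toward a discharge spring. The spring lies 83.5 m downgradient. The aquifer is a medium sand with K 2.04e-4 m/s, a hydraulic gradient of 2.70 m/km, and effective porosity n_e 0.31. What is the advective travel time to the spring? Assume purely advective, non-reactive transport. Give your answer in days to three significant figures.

544 days

K = 2.04e-4 m/s × 86400 s/d = 17.63 m/d
Darcy flux q = K·i = 17.63 × 0.0027 = 0.04759 m/d
Average linear velocity = 0.04759 / 0.31 = 0.1535 m/d
t = L / v = 83.5 / 0.1535 = 543.9 d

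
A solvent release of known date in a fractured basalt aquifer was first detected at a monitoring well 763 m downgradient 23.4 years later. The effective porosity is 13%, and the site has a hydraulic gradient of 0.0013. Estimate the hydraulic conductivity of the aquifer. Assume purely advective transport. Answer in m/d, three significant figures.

t = 23.4 years = 8541 d
v = L / t = 763 / 8541 = 0.08933 m/d
K = v · n / i = 0.08933 × 0.13 / 0.0013 = 8.93 m/d

8.93 m/d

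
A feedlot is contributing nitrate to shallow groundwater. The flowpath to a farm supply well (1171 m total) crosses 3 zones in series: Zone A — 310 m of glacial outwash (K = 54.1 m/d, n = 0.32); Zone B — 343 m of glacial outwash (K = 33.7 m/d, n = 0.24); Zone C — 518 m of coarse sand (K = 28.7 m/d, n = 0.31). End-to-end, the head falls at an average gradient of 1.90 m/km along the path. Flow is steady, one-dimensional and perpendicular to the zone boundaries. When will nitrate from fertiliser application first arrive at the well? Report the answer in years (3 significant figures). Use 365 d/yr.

Steady 1-D flow in series ⇒ the Darcy flux q is identical in every zone and the zone head losses add (resistances L/K in series).
Σ(L/K) = 310/54.1 + 343/33.7 + 518/28.7 = 5.730 + 10.18 + 18.05 = 33.96 d
K_eq = L_total / Σ(L/K) = 1171 / 33.96 = 34.48 m/d
q = K_eq · i = 34.48 × 0.0019 = 0.06552 m/d (same in every zone)
Zone A: v = q/n = 0.06552/0.32 = 0.2048 m/d → t_A = 310/0.2048 = 1514 d
Zone B: v = q/n = 0.06552/0.24 = 0.2730 m/d → t_B = 343/0.2730 = 1256 d
Zone C: v = q/n = 0.06552/0.31 = 0.2114 m/d → t_C = 518/0.2114 = 2451 d
Total t = 1514 + 1256 + 2451 = 5221 d
   = 5221 / 365 = 14.3 yr

14.3 years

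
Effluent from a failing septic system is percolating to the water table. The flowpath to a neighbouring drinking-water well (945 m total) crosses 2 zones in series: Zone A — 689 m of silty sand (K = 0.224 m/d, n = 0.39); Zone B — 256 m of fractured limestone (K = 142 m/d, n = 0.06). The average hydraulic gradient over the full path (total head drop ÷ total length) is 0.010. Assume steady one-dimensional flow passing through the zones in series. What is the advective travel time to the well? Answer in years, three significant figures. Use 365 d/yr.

253 years

Steady 1-D flow in series ⇒ the Darcy flux q is identical in every zone and the zone head losses add (resistances L/K in series).
Σ(L/K) = 689/0.224 + 256/142 = 3076 + 1.803 = 3078 d
K_eq = L_total / Σ(L/K) = 945 / 3078 = 0.3070 m/d
q = K_eq · i = 0.3070 × 0.010 = 0.003070 m/d (same in every zone)
Zone A: v = q/n = 0.003070/0.39 = 0.007873 m/d → t_A = 689/0.007873 = 87510 d
Zone B: v = q/n = 0.003070/0.06 = 0.05117 m/d → t_B = 256/0.05117 = 5002 d
Total t = 87510 + 5002 = 92520 d
   = 92520 / 365 = 253 yr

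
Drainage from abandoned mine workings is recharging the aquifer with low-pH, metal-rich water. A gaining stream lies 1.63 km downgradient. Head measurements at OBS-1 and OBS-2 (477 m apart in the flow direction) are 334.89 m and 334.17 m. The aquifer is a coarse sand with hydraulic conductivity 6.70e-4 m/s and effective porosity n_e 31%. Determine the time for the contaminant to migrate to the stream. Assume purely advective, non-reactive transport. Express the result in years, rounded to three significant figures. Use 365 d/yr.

15.8 years

Hydraulic gradient i = (334.89 − 334.17) / 477 = 0.72 / 477 = 0.001509
K = 6.70e-4 m/s × 86400 s/d = 57.89 m/d
q = Ki = 57.89 × 0.001509 = 0.08738 m/d
Average linear velocity = 0.08738 / 0.31 = 0.2819 m/d
L = 1.63 km = 1630 m
t = L / v = 1630 / 0.2819 = 5783 d
   = 5783 / 365 = 15.8 yr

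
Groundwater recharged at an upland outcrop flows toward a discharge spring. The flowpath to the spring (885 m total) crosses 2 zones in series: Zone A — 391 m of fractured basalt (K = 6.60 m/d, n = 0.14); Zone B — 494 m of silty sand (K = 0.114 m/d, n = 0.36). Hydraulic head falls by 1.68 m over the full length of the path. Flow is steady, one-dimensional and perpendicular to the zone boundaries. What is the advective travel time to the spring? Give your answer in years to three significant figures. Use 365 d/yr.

Continuity: the same q passes through each zone, so ΔH = q·Σ(L_j/K_j) — the zones act as resistances in series.
Σ(L/K) = 391/6.60 + 494/0.114 = 59.24 + 4333 = 4393 d
q = ΔH / Σ(L/K) = 1.68 / 4393 = 3.825e-4 m/d (same in every zone)
Zone A: v = q/n = 3.825e-4/0.14 = 0.002732 m/d → t_A = 391/0.002732 = 143100 d
Zone B: v = q/n = 3.825e-4/0.36 = 0.001062 m/d → t_B = 494/0.001062 = 465000 d
Total t = 143100 + 465000 = 608100 d
   = 608100 / 365 = 1670 yr

1670 years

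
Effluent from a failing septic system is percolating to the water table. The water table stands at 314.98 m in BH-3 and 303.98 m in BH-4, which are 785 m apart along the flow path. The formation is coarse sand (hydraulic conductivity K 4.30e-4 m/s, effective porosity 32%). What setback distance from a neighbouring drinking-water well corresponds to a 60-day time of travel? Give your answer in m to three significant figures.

Hydraulic gradient i = (314.98 − 303.98) / 785 = 11.00 / 785 = 0.01401
K = 4.30e-4 m/s × 86400 s/d = 37.15 m/d
Darcy flux q = K·i = 37.15 × 0.01401 = 0.5206 m/d
Average linear velocity = 0.5206 / 0.32 = 1.627 m/d
L = v × T = 1.627 × 60 = 97.61 m

97.6 m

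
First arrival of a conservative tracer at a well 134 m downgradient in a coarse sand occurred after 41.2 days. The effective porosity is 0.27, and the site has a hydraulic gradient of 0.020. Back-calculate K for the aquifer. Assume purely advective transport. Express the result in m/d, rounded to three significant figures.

43.9 m/d

v = L / t = 134 / 41.2 = 3.252 m/d
K = v · n / i = 3.252 × 0.27 / 0.020 = 43.9 m/d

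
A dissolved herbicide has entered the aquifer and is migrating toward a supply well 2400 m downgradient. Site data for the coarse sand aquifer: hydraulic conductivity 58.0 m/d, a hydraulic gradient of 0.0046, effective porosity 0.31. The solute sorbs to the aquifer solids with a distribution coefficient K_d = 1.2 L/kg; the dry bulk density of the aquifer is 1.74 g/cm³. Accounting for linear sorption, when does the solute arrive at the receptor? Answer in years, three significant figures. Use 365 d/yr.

q = Ki = 58.0 × 0.0046 = 0.2668 m/d
Seepage velocity v = q / n = 0.2668 / 0.31 = 0.8606 m/d
Retardation R = 1 + ρ_b·K_d/n = 1 + 1.74×1.2/0.31 = 7.735
Contaminant velocity v_c = v/R = 0.8606/7.735 = 0.1113 m/d
t = L/v_c = 2400/0.1113 = 21570 d
   = 21570/365 = 59.1 yr

59.1 years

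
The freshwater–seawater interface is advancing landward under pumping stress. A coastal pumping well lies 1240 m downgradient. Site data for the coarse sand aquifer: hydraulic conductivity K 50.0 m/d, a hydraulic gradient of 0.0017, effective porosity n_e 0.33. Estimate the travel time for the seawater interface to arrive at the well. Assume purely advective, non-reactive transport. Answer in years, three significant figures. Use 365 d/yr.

Darcy flux q = K·i = 50.0 × 0.0017 = 0.08500 m/d
v_s = q/n_e = 0.08500/0.33 = 0.2576 m/d
t = L / v = 1240 / 0.2576 = 4814 d
   = 4814 / 365 = 13.2 yr

13.2 years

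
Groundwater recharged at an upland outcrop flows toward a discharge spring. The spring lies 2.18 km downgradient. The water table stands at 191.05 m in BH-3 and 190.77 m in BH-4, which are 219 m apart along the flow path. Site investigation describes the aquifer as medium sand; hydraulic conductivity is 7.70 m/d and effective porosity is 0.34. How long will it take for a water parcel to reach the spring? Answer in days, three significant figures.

Hydraulic gradient i = (191.05 − 190.77) / 219 = 0.28 / 219 = 0.001279
q = Ki = 7.70 × 0.001279 = 0.009845 m/d
v_s = q/n_e = 0.009845/0.34 = 0.02896 m/d
L = 2.18 km = 2180 m
t = L / v = 2180 / 0.02896 = 75290 d

75300 days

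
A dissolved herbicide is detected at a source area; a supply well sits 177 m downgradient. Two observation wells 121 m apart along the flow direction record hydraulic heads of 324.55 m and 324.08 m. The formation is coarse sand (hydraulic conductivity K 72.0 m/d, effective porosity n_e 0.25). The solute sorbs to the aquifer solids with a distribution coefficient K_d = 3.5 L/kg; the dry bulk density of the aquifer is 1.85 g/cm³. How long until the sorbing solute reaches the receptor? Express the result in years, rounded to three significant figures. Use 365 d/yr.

11.7 years

Hydraulic gradient i = (324.55 − 324.08) / 121 = 0.47 / 121 = 0.003884
q = Ki = 72.0 × 0.003884 = 0.2797 m/d
Seepage velocity v = q / n = 0.2797 / 0.25 = 1.119 m/d
Retardation R = 1 + ρ_b·K_d/n = 1 + 1.85×3.5/0.25 = 26.90
Contaminant velocity v_c = v/R = 1.119/26.90 = 0.04159 m/d
t = L/v_c = 177/0.04159 = 4256 d
   = 4256/365 = 11.7 yr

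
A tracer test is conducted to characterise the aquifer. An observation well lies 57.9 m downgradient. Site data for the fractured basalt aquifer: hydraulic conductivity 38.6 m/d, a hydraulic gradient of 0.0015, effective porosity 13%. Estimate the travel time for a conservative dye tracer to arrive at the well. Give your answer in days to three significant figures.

130 days

Specific discharge q = 38.6 × 0.0015 = 0.05790 m/d
Seepage velocity v = q / n = 0.05790 / 0.13 = 0.4454 m/d
t = L / v = 57.9 / 0.4454 = 130.0 d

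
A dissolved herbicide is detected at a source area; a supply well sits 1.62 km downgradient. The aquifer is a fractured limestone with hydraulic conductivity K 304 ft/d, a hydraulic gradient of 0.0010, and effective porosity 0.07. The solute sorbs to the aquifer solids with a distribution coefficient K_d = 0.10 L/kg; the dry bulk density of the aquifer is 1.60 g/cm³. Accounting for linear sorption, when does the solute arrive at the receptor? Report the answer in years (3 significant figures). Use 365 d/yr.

11.0 years

K = 304 ft/d × 0.3048 = 92.66 m/d
Darcy flux q = K·i = 92.66 × 0.0010 = 0.09266 m/d
Seepage velocity v = q / n = 0.09266 / 0.07 = 1.324 m/d
Retardation R = 1 + ρ_b·K_d/n = 1 + 1.60×0.10/0.07 = 3.286
Contaminant velocity v_c = v/R = 1.324/3.286 = 0.4029 m/d
L = 1.62 km = 1620 m
t = L/v_c = 1620/0.4029 = 4021 d
   = 4021/365 = 11.0 yr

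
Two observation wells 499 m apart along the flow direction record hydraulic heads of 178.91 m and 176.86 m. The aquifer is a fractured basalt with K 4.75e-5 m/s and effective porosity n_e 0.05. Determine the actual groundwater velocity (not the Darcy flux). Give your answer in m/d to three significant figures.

0.337 m/d

Hydraulic gradient i = (178.91 − 176.86) / 499 = 2.05 / 499 = 0.004108
K = 4.75e-5 m/s × 86400 s/d = 4.104 m/d
Specific discharge q = 4.104 × 0.004108 = 0.01686 m/d
Seepage velocity v = q / n = 0.01686 / 0.05 = 0.3372 m/d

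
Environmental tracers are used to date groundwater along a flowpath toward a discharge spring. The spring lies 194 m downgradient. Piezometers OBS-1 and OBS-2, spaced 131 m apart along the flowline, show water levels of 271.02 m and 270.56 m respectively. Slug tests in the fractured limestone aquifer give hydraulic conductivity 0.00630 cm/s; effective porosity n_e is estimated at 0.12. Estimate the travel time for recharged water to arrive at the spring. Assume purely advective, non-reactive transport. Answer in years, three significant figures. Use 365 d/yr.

Hydraulic gradient i = (271.02 − 270.56) / 131 = 0.46 / 131 = 0.003511
K = 0.00630 cm/s × 864 = 5.443 m/d
Darcy flux q = K·i = 5.443 × 0.003511 = 0.01911 m/d
v = Ki/n = 5.443·0.003511/0.12 = 0.1593 m/d
t = L / v = 194 / 0.1593 = 1218 d
   = 1218 / 365 = 3.34 yr

3.34 years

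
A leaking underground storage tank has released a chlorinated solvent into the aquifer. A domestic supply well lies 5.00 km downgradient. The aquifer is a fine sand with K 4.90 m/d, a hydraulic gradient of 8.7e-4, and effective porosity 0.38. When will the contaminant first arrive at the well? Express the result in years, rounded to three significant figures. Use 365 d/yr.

q = Ki = 4.90 × 8.7e-4 = 0.004263 m/d
Average linear velocity = 0.004263 / 0.38 = 0.01122 m/d
L = 5.00 km = 5000 m
t = L / v = 5000 / 0.01122 = 445700 d
   = 445700 / 365 = 1220 yr

1220 years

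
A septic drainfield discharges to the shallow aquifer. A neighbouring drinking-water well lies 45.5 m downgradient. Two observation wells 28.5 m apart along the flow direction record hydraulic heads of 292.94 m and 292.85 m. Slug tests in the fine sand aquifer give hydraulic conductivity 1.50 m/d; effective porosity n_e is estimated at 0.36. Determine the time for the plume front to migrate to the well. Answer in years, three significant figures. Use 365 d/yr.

9.47 years

Hydraulic gradient i = (292.94 − 292.85) / 28.5 = 0.09 / 28.5 = 0.003158
q = Ki = 1.50 × 0.003158 = 0.004737 m/d
Average linear velocity = 0.004737 / 0.36 = 0.01316 m/d
t = L / v = 45.5 / 0.01316 = 3458 d
   = 3458 / 365 = 9.47 yr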